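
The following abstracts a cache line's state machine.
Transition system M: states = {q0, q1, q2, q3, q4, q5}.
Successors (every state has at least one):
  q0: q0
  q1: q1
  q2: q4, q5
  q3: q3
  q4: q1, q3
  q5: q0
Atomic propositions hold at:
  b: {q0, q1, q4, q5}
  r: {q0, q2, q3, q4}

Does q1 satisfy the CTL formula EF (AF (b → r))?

No

Sat(b → r) = {q0, q2, q3, q4}
AF (b → r): least fixpoint, start Z0 = {q0, q2, q3, q4}, add states with every successor in Z. Z1 = {q0, q2, q3, q4, q5}; fixed.
Sat(AF (b → r)) = {q0, q2, q3, q4, q5}
EF (AF (b → r)): least fixpoint, start Z0 = {q0, q2, q3, q4, q5}, add states with some successor in Z. Already a fixed point.
Sat(EF (AF (b → r))) = {q0, q2, q3, q4, q5}
q1 ∉ Sat(EF (AF (b → r))) = {q0, q2, q3, q4, q5}, so the formula does not hold at q1.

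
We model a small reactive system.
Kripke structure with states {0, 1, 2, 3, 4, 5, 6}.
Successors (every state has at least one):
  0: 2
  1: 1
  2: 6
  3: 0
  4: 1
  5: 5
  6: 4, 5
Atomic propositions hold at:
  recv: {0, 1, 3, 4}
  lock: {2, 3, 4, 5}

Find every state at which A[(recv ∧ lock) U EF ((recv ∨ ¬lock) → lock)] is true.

Sat(recv ∧ lock) = {3, 4}
Sat(¬lock) = {0, 1, 6}
Sat(recv ∨ ¬lock) = {0, 1, 3, 4, 6}
Sat((recv ∨ ¬lock) → lock) = {2, 3, 4, 5}
EF ((recv ∨ ¬lock) → lock): least fixpoint, start Z0 = {2, 3, 4, 5}, add states with some successor in Z. Z1 = {0, 2, 3, 4, 5, 6}; fixed.
Sat(EF ((recv ∨ ¬lock) → lock)) = {0, 2, 3, 4, 5, 6}
A[(recv ∧ lock) U EF ((recv ∨ ¬lock) → lock)]: least fixpoint, start Z0 = Sat(EF ((recv ∨ ¬lock) → lock)) = {0, 2, 3, 4, 5, 6}, add states in Sat(recv ∧ lock) with every successor in Z. Already a fixed point.
Sat(A[(recv ∧ lock) U EF ((recv ∨ ¬lock) → lock)]) = {0, 2, 3, 4, 5, 6}

{0, 2, 3, 4, 5, 6}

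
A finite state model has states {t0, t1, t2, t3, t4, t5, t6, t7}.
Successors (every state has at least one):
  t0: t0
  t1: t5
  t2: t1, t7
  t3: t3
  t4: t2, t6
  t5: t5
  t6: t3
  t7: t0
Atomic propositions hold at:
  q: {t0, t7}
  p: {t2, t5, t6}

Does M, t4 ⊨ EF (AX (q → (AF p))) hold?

AF p: least fixpoint, start Z0 = {t2, t5, t6}, add states with every successor in Z. Z1 = {t1, t2, t4, t5, t6}; fixed.
Sat(AF p) = {t1, t2, t4, t5, t6}
Sat(q → (AF p)) = {t1, t2, t3, t4, t5, t6}
Sat(AX (q → (AF p))) = {s : every successor in {t1, t2, t3, t4, t5, t6}} = {t1, t3, t4, t5, t6}
EF (AX (q → (AF p))): least fixpoint, start Z0 = {t1, t3, t4, t5, t6}, add states with some successor in Z. Z1 = {t1, t2, t3, t4, t5, t6}; fixed.
Sat(EF (AX (q → (AF p)))) = {t1, t2, t3, t4, t5, t6}
t4 ∈ Sat(EF (AX (q → (AF p)))) = {t1, t2, t3, t4, t5, t6}, so the formula holds at t4.

Yes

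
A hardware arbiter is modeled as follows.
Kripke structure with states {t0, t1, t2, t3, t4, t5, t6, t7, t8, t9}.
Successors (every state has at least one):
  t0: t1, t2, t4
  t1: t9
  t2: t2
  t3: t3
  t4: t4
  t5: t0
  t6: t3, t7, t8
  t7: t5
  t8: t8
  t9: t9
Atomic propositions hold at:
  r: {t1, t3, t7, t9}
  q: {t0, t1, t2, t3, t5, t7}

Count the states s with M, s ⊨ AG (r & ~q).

Sat(~q) = {t4, t6, t8, t9}
Sat(r & ~q) = {t9}
AG (r & ~q): greatest fixpoint, start Z0 = {t9}, keep only states in Sat with every successor in Z. Already a fixed point.
Sat(AG (r & ~q)) = {t9}
|Sat(AG (r & ~q))| = |{t9}| = 1.

1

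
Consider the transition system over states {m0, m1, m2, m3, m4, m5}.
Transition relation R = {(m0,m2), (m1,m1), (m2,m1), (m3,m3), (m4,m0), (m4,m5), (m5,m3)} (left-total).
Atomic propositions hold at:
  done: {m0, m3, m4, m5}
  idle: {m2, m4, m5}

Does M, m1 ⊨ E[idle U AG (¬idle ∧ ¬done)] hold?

Sat(¬idle) = {m0, m1, m3}
Sat(¬done) = {m1, m2}
Sat(¬idle ∧ ¬done) = {m1}
AG (¬idle ∧ ¬done): greatest fixpoint, start Z0 = {m1}, keep only states in Sat with every successor in Z. Already a fixed point.
Sat(AG (¬idle ∧ ¬done)) = {m1}
E[idle U AG (¬idle ∧ ¬done)]: least fixpoint, start Z0 = Sat(AG (¬idle ∧ ¬done)) = {m1}, add states in Sat(idle) with some successor in Z. Z1 = {m1, m2}; fixed.
Sat(E[idle U AG (¬idle ∧ ¬done)]) = {m1, m2}
m1 ∈ Sat(E[idle U AG (¬idle ∧ ¬done)]) = {m1, m2}, so the formula holds at m1.

Yes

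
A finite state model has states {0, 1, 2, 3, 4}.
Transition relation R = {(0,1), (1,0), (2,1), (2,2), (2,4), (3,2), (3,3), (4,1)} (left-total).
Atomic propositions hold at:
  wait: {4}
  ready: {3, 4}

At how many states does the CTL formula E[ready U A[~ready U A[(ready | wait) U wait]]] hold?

1

Sat(~ready) = {0, 1, 2}
Sat(ready | wait) = {3, 4}
A[(ready | wait) U wait]: least fixpoint, start Z0 = Sat(wait) = {4}, add states in Sat(ready | wait) with every successor in Z. Already a fixed point.
Sat(A[(ready | wait) U wait]) = {4}
A[~ready U A[(ready | wait) U wait]]: least fixpoint, start Z0 = Sat(A[(ready | wait) U wait]) = {4}, add states in Sat(~ready) with every successor in Z. Already a fixed point.
Sat(A[~ready U A[(ready | wait) U wait]]) = {4}
E[ready U A[~ready U A[(ready | wait) U wait]]]: least fixpoint, start Z0 = Sat(A[~ready U A[(ready | wait) U wait]]) = {4}, add states in Sat(ready) with some successor in Z. Already a fixed point.
Sat(E[ready U A[~ready U A[(ready | wait) U wait]]]) = {4}
|Sat(E[ready U A[~ready U A[(ready | wait) U wait]]])| = |{4}| = 1.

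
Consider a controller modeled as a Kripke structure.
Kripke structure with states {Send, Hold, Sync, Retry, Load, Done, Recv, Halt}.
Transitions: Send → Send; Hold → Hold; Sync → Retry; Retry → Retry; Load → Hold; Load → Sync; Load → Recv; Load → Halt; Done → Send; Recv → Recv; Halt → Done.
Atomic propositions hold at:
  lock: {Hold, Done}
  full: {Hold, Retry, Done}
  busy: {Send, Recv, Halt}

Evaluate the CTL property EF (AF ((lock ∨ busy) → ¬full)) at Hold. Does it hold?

Sat(lock ∨ busy) = {Send, Hold, Done, Recv, Halt}
Sat(¬full) = {Send, Sync, Load, Recv, Halt}
Sat((lock ∨ busy) → ¬full) = {Send, Sync, Retry, Load, Recv, Halt}
AF ((lock ∨ busy) → ¬full): least fixpoint, start Z0 = {Send, Sync, Retry, Load, Recv, Halt}, add states with every successor in Z. Z1 = {Send, Sync, Retry, Load, Done, Recv, Halt}; fixed.
Sat(AF ((lock ∨ busy) → ¬full)) = {Send, Sync, Retry, Load, Done, Recv, Halt}
EF (AF ((lock ∨ busy) → ¬full)): least fixpoint, start Z0 = {Send, Sync, Retry, Load, Done, Recv, Halt}, add states with some successor in Z. Already a fixed point.
Sat(EF (AF ((lock ∨ busy) → ¬full))) = {Send, Sync, Retry, Load, Done, Recv, Halt}
Hold ∉ Sat(EF (AF ((lock ∨ busy) → ¬full))) = {Send, Sync, Retry, Load, Done, Recv, Halt}, so the formula does not hold at Hold.

No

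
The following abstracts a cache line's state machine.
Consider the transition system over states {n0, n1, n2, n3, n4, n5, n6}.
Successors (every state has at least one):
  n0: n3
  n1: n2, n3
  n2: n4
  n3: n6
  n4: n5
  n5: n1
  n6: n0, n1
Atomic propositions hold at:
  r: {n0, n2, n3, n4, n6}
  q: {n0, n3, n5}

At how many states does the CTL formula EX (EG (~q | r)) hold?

5

Sat(~q) = {n1, n2, n4, n6}
Sat(~q | r) = {n0, n1, n2, n3, n4, n6}
EG (~q | r): greatest fixpoint, start Z0 = {n0, n1, n2, n3, n4, n6}, keep only states in Sat with some successor in Z. Z1 = {n0, n1, n2, n3, n6}; Z2 = {n0, n1, n3, n6}; fixed.
Sat(EG (~q | r)) = {n0, n1, n3, n6}
Sat(EX (EG (~q | r))) = {s : some successor in {n0, n1, n3, n6}} = {n0, n1, n3, n5, n6}
|Sat(EX (EG (~q | r)))| = |{n0, n1, n3, n5, n6}| = 5.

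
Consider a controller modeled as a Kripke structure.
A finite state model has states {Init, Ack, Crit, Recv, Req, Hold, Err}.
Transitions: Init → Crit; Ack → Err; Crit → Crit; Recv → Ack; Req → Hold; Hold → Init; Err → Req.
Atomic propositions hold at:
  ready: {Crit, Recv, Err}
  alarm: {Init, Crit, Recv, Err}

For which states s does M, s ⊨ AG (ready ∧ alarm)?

{Crit}

Sat(ready ∧ alarm) = {Crit, Recv, Err}
AG (ready ∧ alarm): greatest fixpoint, start Z0 = {Crit, Recv, Err}, keep only states in Sat with every successor in Z. Z1 = {Crit}; fixed.
Sat(AG (ready ∧ alarm)) = {Crit}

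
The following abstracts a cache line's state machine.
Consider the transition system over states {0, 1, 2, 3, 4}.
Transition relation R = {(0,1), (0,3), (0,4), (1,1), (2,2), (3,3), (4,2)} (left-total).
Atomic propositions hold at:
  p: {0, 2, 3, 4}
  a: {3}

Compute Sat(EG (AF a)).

{3}

AF a: least fixpoint, start Z0 = {3}, add states with every successor in Z. Already a fixed point.
Sat(AF a) = {3}
EG (AF a): greatest fixpoint, start Z0 = {3}, keep only states in Sat with some successor in Z. Already a fixed point.
Sat(EG (AF a)) = {3}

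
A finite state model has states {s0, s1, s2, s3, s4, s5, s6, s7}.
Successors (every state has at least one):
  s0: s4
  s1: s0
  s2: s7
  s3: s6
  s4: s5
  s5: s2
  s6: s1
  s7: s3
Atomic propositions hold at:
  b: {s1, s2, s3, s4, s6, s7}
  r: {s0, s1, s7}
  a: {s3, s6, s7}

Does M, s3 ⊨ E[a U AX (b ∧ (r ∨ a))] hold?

Yes

Sat(r ∨ a) = {s0, s1, s3, s6, s7}
Sat(b ∧ (r ∨ a)) = {s1, s3, s6, s7}
Sat(AX (b ∧ (r ∨ a))) = {s : every successor in {s1, s3, s6, s7}} = {s2, s3, s6, s7}
E[a U AX (b ∧ (r ∨ a))]: least fixpoint, start Z0 = Sat(AX (b ∧ (r ∨ a))) = {s2, s3, s6, s7}, add states in Sat(a) with some successor in Z. Already a fixed point.
Sat(E[a U AX (b ∧ (r ∨ a))]) = {s2, s3, s6, s7}
s3 ∈ Sat(E[a U AX (b ∧ (r ∨ a))]) = {s2, s3, s6, s7}, so the formula holds at s3.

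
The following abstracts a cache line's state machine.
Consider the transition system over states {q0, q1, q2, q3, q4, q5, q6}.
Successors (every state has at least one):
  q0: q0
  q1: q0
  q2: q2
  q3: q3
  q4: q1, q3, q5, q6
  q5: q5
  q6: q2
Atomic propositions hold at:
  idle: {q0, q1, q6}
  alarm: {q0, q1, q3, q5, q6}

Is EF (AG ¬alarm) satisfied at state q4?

Yes

Sat(¬alarm) = {q2, q4}
AG ¬alarm: greatest fixpoint, start Z0 = {q2, q4}, keep only states in Sat with every successor in Z. Z1 = {q2}; fixed.
Sat(AG ¬alarm) = {q2}
EF (AG ¬alarm): least fixpoint, start Z0 = {q2}, add states with some successor in Z. Z1 = {q2, q6}; Z2 = {q2, q4, q6}; fixed.
Sat(EF (AG ¬alarm)) = {q2, q4, q6}
q4 ∈ Sat(EF (AG ¬alarm)) = {q2, q4, q6}, so the formula holds at q4.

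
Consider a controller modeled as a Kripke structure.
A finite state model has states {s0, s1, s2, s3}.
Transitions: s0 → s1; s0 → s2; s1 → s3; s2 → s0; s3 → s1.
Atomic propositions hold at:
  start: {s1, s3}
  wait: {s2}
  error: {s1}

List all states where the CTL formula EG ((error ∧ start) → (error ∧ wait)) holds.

Sat(error ∧ start) = {s1}
Sat(error ∧ wait) = ∅
Sat((error ∧ start) → (error ∧ wait)) = {s0, s2, s3}
EG ((error ∧ start) → (error ∧ wait)): greatest fixpoint, start Z0 = {s0, s2, s3}, keep only states in Sat with some successor in Z. Z1 = {s0, s2}; fixed.
Sat(EG ((error ∧ start) → (error ∧ wait))) = {s0, s2}

{s0, s2}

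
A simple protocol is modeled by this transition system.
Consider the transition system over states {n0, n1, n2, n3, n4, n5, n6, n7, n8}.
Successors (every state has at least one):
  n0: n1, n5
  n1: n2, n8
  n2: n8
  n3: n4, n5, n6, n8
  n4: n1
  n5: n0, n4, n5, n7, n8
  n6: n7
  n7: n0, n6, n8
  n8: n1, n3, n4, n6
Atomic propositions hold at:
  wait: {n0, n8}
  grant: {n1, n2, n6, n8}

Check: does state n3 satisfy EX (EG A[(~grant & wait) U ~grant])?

Sat(~grant) = {n0, n3, n4, n5, n7}
Sat(~grant & wait) = {n0}
A[(~grant & wait) U ~grant]: least fixpoint, start Z0 = Sat(~grant) = {n0, n3, n4, n5, n7}, add states in Sat(~grant & wait) with every successor in Z. Already a fixed point.
Sat(A[(~grant & wait) U ~grant]) = {n0, n3, n4, n5, n7}
EG A[(~grant & wait) U ~grant]: greatest fixpoint, start Z0 = {n0, n3, n4, n5, n7}, keep only states in Sat with some successor in Z. Z1 = {n0, n3, n5, n7}; fixed.
Sat(EG A[(~grant & wait) U ~grant]) = {n0, n3, n5, n7}
Sat(EX (EG A[(~grant & wait) U ~grant])) = {s : some successor in {n0, n3, n5, n7}} = {n0, n3, n5, n6, n7, n8}
n3 ∈ Sat(EX (EG A[(~grant & wait) U ~grant])) = {n0, n3, n5, n6, n7, n8}, so the formula holds at n3.

Yes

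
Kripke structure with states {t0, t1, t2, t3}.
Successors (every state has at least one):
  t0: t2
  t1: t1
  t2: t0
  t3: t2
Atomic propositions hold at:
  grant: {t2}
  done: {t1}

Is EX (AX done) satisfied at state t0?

Sat(AX done) = {s : every successor in {t1}} = {t1}
Sat(EX (AX done)) = {s : some successor in {t1}} = {t1}
t0 ∉ Sat(EX (AX done)) = {t1}, so the formula does not hold at t0.

No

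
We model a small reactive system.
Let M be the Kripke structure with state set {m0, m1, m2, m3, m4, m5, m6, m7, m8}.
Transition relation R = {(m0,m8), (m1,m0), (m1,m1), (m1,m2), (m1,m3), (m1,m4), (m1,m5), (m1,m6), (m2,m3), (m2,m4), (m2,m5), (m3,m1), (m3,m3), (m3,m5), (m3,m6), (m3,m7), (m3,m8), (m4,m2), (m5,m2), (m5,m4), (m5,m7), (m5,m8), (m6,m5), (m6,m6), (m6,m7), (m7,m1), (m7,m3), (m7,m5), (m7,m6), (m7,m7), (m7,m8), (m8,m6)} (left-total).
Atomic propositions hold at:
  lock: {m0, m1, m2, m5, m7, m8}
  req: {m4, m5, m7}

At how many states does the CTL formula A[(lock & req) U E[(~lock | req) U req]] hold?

5

Sat(lock & req) = {m5, m7}
Sat(~lock) = {m3, m4, m6}
Sat(~lock | req) = {m3, m4, m5, m6, m7}
E[(~lock | req) U req]: least fixpoint, start Z0 = Sat(req) = {m4, m5, m7}, add states in Sat(~lock | req) with some successor in Z. Z1 = {m3, m4, m5, m6, m7}; fixed.
Sat(E[(~lock | req) U req]) = {m3, m4, m5, m6, m7}
A[(lock & req) U E[(~lock | req) U req]]: least fixpoint, start Z0 = Sat(E[(~lock | req) U req]) = {m3, m4, m5, m6, m7}, add states in Sat(lock & req) with every successor in Z. Already a fixed point.
Sat(A[(lock & req) U E[(~lock | req) U req]]) = {m3, m4, m5, m6, m7}
|Sat(A[(lock & req) U E[(~lock | req) U req]])| = |{m3, m4, m5, m6, m7}| = 5.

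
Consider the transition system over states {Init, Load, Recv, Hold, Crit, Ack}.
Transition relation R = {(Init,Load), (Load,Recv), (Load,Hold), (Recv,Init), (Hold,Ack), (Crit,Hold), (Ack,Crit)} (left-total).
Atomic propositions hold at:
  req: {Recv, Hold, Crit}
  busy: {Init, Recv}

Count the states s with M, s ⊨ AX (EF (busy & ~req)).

2

Sat(~req) = {Init, Load, Ack}
Sat(busy & ~req) = {Init}
EF (busy & ~req): least fixpoint, start Z0 = {Init}, add states with some successor in Z. Z1 = {Init, Recv}; Z2 = {Init, Load, Recv}; fixed.
Sat(EF (busy & ~req)) = {Init, Load, Recv}
Sat(AX (EF (busy & ~req))) = {s : every successor in {Init, Load, Recv}} = {Init, Recv}
|Sat(AX (EF (busy & ~req)))| = |{Init, Recv}| = 2.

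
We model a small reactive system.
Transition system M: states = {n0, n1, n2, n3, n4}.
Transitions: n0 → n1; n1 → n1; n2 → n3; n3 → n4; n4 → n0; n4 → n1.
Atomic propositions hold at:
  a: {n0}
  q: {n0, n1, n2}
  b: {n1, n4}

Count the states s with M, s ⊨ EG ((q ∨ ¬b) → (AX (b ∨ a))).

Sat(¬b) = {n0, n2, n3}
Sat(q ∨ ¬b) = {n0, n1, n2, n3}
Sat(b ∨ a) = {n0, n1, n4}
Sat(AX (b ∨ a)) = {s : every successor in {n0, n1, n4}} = {n0, n1, n3, n4}
Sat((q ∨ ¬b) → (AX (b ∨ a))) = {n0, n1, n3, n4}
EG ((q ∨ ¬b) → (AX (b ∨ a))): greatest fixpoint, start Z0 = {n0, n1, n3, n4}, keep only states in Sat with some successor in Z. Already a fixed point.
Sat(EG ((q ∨ ¬b) → (AX (b ∨ a)))) = {n0, n1, n3, n4}
|Sat(EG ((q ∨ ¬b) → (AX (b ∨ a))))| = |{n0, n1, n3, n4}| = 4.

4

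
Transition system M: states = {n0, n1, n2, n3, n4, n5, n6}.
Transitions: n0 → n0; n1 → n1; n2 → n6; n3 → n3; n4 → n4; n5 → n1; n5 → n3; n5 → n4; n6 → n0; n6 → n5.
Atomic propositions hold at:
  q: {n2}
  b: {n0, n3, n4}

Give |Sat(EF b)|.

EF b: least fixpoint, start Z0 = {n0, n3, n4}, add states with some successor in Z. Z1 = {n0, n3, n4, n5, n6}; Z2 = {n0, n2, n3, n4, n5, n6}; fixed.
Sat(EF b) = {n0, n2, n3, n4, n5, n6}
|Sat(EF b)| = |{n0, n2, n3, n4, n5, n6}| = 6.

6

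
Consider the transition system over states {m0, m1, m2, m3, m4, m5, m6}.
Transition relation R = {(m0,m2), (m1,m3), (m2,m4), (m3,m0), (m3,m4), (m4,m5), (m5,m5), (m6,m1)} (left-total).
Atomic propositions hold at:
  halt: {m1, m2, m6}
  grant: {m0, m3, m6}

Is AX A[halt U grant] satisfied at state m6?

A[halt U grant]: least fixpoint, start Z0 = Sat(grant) = {m0, m3, m6}, add states in Sat(halt) with every successor in Z. Z1 = {m0, m1, m3, m6}; fixed.
Sat(A[halt U grant]) = {m0, m1, m3, m6}
Sat(AX A[halt U grant]) = {s : every successor in {m0, m1, m3, m6}} = {m1, m6}
m6 ∈ Sat(AX A[halt U grant]) = {m1, m6}, so the formula holds at m6.

Yes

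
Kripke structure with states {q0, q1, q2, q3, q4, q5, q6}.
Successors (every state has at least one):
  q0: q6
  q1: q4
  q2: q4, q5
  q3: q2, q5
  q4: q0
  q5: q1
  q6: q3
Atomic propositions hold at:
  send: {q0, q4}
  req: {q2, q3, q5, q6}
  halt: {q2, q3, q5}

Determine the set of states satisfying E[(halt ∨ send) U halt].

Sat(halt ∨ send) = {q0, q2, q3, q4, q5}
E[(halt ∨ send) U halt]: least fixpoint, start Z0 = Sat(halt) = {q2, q3, q5}, add states in Sat(halt ∨ send) with some successor in Z. Already a fixed point.
Sat(E[(halt ∨ send) U halt]) = {q2, q3, q5}

{q2, q3, q5}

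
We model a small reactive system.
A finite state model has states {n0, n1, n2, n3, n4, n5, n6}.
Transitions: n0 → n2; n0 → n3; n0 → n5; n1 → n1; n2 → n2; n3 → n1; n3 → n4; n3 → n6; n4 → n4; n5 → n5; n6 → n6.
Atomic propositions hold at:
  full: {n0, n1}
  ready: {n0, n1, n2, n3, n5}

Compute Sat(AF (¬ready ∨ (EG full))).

{n1, n3, n4, n6}

Sat(¬ready) = {n4, n6}
EG full: greatest fixpoint, start Z0 = {n0, n1}, keep only states in Sat with some successor in Z. Z1 = {n1}; fixed.
Sat(EG full) = {n1}
Sat(¬ready ∨ (EG full)) = {n1, n4, n6}
AF (¬ready ∨ (EG full)): least fixpoint, start Z0 = {n1, n4, n6}, add states with every successor in Z. Z1 = {n1, n3, n4, n6}; fixed.
Sat(AF (¬ready ∨ (EG full))) = {n1, n3, n4, n6}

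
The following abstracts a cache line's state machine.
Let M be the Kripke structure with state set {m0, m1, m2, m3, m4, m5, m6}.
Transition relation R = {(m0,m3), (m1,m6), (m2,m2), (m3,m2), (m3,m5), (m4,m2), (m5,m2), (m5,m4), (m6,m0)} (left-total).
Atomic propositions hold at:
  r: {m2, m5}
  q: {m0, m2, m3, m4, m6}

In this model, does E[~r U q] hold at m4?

Yes

Sat(~r) = {m0, m1, m3, m4, m6}
E[~r U q]: least fixpoint, start Z0 = Sat(q) = {m0, m2, m3, m4, m6}, add states in Sat(~r) with some successor in Z. Z1 = {m0, m1, m2, m3, m4, m6}; fixed.
Sat(E[~r U q]) = {m0, m1, m2, m3, m4, m6}
m4 ∈ Sat(E[~r U q]) = {m0, m1, m2, m3, m4, m6}, so the formula holds at m4.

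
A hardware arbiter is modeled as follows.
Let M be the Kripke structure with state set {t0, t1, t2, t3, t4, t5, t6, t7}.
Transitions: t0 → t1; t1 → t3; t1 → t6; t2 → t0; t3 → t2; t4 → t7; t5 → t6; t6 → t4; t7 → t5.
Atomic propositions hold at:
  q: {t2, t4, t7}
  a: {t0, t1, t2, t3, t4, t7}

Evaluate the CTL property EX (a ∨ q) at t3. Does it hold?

Sat(a ∨ q) = {t0, t1, t2, t3, t4, t7}
Sat(EX (a ∨ q)) = {s : some successor in {t0, t1, t2, t3, t4, t7}} = {t0, t1, t2, t3, t4, t6}
t3 ∈ Sat(EX (a ∨ q)) = {t0, t1, t2, t3, t4, t6}, so the formula holds at t3.

Yes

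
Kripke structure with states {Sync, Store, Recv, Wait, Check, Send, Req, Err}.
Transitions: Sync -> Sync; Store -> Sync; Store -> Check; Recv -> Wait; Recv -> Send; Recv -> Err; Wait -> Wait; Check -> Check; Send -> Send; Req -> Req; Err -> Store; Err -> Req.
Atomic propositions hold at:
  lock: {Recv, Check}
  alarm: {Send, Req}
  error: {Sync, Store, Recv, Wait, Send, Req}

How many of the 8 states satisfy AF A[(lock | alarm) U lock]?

2

Sat(lock | alarm) = {Recv, Check, Send, Req}
A[(lock | alarm) U lock]: least fixpoint, start Z0 = Sat(lock) = {Recv, Check}, add states in Sat(lock | alarm) with every successor in Z. Already a fixed point.
Sat(A[(lock | alarm) U lock]) = {Recv, Check}
AF A[(lock | alarm) U lock]: least fixpoint, start Z0 = {Recv, Check}, add states with every successor in Z. Already a fixed point.
Sat(AF A[(lock | alarm) U lock]) = {Recv, Check}
|Sat(AF A[(lock | alarm) U lock])| = |{Recv, Check}| = 2.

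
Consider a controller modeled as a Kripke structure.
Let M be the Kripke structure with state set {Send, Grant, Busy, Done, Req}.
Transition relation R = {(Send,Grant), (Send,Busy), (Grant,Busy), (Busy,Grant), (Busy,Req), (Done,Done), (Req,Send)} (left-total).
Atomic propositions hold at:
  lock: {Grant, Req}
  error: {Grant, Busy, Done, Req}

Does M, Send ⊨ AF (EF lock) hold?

EF lock: least fixpoint, start Z0 = {Grant, Req}, add states with some successor in Z. Z1 = {Send, Grant, Busy, Req}; fixed.
Sat(EF lock) = {Send, Grant, Busy, Req}
AF (EF lock): least fixpoint, start Z0 = {Send, Grant, Busy, Req}, add states with every successor in Z. Already a fixed point.
Sat(AF (EF lock)) = {Send, Grant, Busy, Req}
Send ∈ Sat(AF (EF lock)) = {Send, Grant, Busy, Req}, so the formula holds at Send.

Yes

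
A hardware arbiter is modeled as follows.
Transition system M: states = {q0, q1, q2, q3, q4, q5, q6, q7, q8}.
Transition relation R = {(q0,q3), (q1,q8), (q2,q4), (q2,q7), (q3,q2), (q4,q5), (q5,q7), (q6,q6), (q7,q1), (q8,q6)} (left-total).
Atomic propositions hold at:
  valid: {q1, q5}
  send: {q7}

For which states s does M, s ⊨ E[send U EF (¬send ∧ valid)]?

{q0, q1, q2, q3, q4, q5, q7}

Sat(¬send) = {q0, q1, q2, q3, q4, q5, q6, q8}
Sat(¬send ∧ valid) = {q1, q5}
EF (¬send ∧ valid): least fixpoint, start Z0 = {q1, q5}, add states with some successor in Z. Z1 = {q1, q4, q5, q7}; Z2 = {q1, q2, q4, q5, q7}; Z3 = {q1, q2, q3, q4, q5, q7}; Z4 = {q0, q1, q2, q3, q4, q5, q7}; fixed.
Sat(EF (¬send ∧ valid)) = {q0, q1, q2, q3, q4, q5, q7}
E[send U EF (¬send ∧ valid)]: least fixpoint, start Z0 = Sat(EF (¬send ∧ valid)) = {q0, q1, q2, q3, q4, q5, q7}, add states in Sat(send) with some successor in Z. Already a fixed point.
Sat(E[send U EF (¬send ∧ valid)]) = {q0, q1, q2, q3, q4, q5, q7}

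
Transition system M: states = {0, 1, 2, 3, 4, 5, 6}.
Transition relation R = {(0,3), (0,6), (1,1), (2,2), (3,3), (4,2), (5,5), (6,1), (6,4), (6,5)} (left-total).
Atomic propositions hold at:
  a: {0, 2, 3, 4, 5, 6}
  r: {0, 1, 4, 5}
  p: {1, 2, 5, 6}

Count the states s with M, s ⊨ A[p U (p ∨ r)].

6

Sat(p ∨ r) = {0, 1, 2, 4, 5, 6}
A[p U (p ∨ r)]: least fixpoint, start Z0 = Sat((p ∨ r)) = {0, 1, 2, 4, 5, 6}, add states in Sat(p) with every successor in Z. Already a fixed point.
Sat(A[p U (p ∨ r)]) = {0, 1, 2, 4, 5, 6}
|Sat(A[p U (p ∨ r)])| = |{0, 1, 2, 4, 5, 6}| = 6.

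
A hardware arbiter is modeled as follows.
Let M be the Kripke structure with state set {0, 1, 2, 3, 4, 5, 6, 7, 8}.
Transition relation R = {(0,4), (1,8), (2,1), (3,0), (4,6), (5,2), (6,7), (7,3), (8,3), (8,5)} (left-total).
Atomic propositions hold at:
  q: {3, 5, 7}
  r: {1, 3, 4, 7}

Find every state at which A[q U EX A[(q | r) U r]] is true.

Sat(q | r) = {1, 3, 4, 5, 7}
A[(q | r) U r]: least fixpoint, start Z0 = Sat(r) = {1, 3, 4, 7}, add states in Sat(q | r) with every successor in Z. Already a fixed point.
Sat(A[(q | r) U r]) = {1, 3, 4, 7}
Sat(EX A[(q | r) U r]) = {s : some successor in {1, 3, 4, 7}} = {0, 2, 6, 7, 8}
A[q U EX A[(q | r) U r]]: least fixpoint, start Z0 = Sat(EX A[(q | r) U r]) = {0, 2, 6, 7, 8}, add states in Sat(q) with every successor in Z. Z1 = {0, 2, 3, 5, 6, 7, 8}; fixed.
Sat(A[q U EX A[(q | r) U r]]) = {0, 2, 3, 5, 6, 7, 8}

{0, 2, 3, 5, 6, 7, 8}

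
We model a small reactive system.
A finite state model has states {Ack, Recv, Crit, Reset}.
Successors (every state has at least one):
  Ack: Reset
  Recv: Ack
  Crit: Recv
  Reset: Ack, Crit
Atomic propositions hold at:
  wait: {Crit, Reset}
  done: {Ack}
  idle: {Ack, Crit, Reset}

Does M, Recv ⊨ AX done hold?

Sat(AX done) = {s : every successor in {Ack}} = {Recv}
Recv ∈ Sat(AX done) = {Recv}, so the formula holds at Recv.

Yes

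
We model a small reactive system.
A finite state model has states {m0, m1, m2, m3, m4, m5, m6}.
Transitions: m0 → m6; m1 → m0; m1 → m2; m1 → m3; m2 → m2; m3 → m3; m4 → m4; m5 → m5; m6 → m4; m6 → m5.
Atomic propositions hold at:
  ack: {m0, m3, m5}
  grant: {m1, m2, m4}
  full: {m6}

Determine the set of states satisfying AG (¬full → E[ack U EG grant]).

Sat(¬full) = {m0, m1, m2, m3, m4, m5}
EG grant: greatest fixpoint, start Z0 = {m1, m2, m4}, keep only states in Sat with some successor in Z. Already a fixed point.
Sat(EG grant) = {m1, m2, m4}
E[ack U EG grant]: least fixpoint, start Z0 = Sat(EG grant) = {m1, m2, m4}, add states in Sat(ack) with some successor in Z. Already a fixed point.
Sat(E[ack U EG grant]) = {m1, m2, m4}
Sat(¬full → E[ack U EG grant]) = {m1, m2, m4, m6}
AG (¬full → E[ack U EG grant]): greatest fixpoint, start Z0 = {m1, m2, m4, m6}, keep only states in Sat with every successor in Z. Z1 = {m2, m4}; fixed.
Sat(AG (¬full → E[ack U EG grant])) = {m2, m4}

{m2, m4}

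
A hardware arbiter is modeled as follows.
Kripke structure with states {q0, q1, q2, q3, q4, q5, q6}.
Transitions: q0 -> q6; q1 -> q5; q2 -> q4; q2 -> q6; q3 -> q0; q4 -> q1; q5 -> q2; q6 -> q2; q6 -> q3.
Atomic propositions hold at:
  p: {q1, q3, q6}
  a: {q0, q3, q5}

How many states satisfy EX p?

4

Sat(EX p) = {s : some successor in {q1, q3, q6}} = {q0, q2, q4, q6}
|Sat(EX p)| = |{q0, q2, q4, q6}| = 4.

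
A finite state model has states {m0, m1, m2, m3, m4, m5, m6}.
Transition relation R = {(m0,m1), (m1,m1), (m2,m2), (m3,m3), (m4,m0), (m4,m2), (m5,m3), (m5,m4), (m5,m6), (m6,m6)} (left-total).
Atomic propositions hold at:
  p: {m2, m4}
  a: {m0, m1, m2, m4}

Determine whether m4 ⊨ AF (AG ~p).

No

Sat(~p) = {m0, m1, m3, m5, m6}
AG ~p: greatest fixpoint, start Z0 = {m0, m1, m3, m5, m6}, keep only states in Sat with every successor in Z. Z1 = {m0, m1, m3, m6}; fixed.
Sat(AG ~p) = {m0, m1, m3, m6}
AF (AG ~p): least fixpoint, start Z0 = {m0, m1, m3, m6}, add states with every successor in Z. Already a fixed point.
Sat(AF (AG ~p)) = {m0, m1, m3, m6}
m4 ∉ Sat(AF (AG ~p)) = {m0, m1, m3, m6}, so the formula does not hold at m4.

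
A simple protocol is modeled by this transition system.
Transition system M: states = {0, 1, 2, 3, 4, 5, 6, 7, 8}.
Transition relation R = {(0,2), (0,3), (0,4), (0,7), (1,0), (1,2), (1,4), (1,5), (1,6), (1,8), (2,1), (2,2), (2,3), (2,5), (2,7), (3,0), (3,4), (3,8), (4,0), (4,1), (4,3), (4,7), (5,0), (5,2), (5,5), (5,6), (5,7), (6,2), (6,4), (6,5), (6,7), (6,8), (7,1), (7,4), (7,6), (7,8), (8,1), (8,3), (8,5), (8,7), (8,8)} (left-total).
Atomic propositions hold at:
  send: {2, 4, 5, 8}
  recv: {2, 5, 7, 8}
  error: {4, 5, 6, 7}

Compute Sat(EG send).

{2, 5, 8}

EG send: greatest fixpoint, start Z0 = {2, 4, 5, 8}, keep only states in Sat with some successor in Z. Z1 = {2, 5, 8}; fixed.
Sat(EG send) = {2, 5, 8}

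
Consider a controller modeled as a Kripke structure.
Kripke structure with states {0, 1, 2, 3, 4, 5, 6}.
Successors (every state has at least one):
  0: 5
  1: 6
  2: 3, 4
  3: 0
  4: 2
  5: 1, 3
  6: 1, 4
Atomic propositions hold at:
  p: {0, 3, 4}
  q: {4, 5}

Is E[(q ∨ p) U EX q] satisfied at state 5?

Yes

Sat(q ∨ p) = {0, 3, 4, 5}
Sat(EX q) = {s : some successor in {4, 5}} = {0, 2, 6}
E[(q ∨ p) U EX q]: least fixpoint, start Z0 = Sat(EX q) = {0, 2, 6}, add states in Sat(q ∨ p) with some successor in Z. Z1 = {0, 2, 3, 4, 6}; Z2 = {0, 2, 3, 4, 5, 6}; fixed.
Sat(E[(q ∨ p) U EX q]) = {0, 2, 3, 4, 5, 6}
5 ∈ Sat(E[(q ∨ p) U EX q]) = {0, 2, 3, 4, 5, 6}, so the formula holds at 5.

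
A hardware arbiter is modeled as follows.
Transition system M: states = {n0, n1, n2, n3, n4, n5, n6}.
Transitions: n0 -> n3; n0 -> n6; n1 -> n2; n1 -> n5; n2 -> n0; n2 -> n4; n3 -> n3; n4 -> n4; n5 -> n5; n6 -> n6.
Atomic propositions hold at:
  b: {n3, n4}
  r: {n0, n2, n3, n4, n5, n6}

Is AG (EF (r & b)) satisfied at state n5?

No

Sat(r & b) = {n3, n4}
EF (r & b): least fixpoint, start Z0 = {n3, n4}, add states with some successor in Z. Z1 = {n0, n2, n3, n4}; Z2 = {n0, n1, n2, n3, n4}; fixed.
Sat(EF (r & b)) = {n0, n1, n2, n3, n4}
AG (EF (r & b)): greatest fixpoint, start Z0 = {n0, n1, n2, n3, n4}, keep only states in Sat with every successor in Z. Z1 = {n2, n3, n4}; Z2 = {n3, n4}; fixed.
Sat(AG (EF (r & b))) = {n3, n4}
n5 ∉ Sat(AG (EF (r & b))) = {n3, n4}, so the formula does not hold at n5.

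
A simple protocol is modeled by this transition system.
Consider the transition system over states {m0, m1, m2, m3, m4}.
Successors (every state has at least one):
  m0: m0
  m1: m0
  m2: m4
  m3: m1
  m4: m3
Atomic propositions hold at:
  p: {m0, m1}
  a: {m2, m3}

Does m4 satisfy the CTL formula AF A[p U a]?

Yes

A[p U a]: least fixpoint, start Z0 = Sat(a) = {m2, m3}, add states in Sat(p) with every successor in Z. Already a fixed point.
Sat(A[p U a]) = {m2, m3}
AF A[p U a]: least fixpoint, start Z0 = {m2, m3}, add states with every successor in Z. Z1 = {m2, m3, m4}; fixed.
Sat(AF A[p U a]) = {m2, m3, m4}
m4 ∈ Sat(AF A[p U a]) = {m2, m3, m4}, so the formula holds at m4.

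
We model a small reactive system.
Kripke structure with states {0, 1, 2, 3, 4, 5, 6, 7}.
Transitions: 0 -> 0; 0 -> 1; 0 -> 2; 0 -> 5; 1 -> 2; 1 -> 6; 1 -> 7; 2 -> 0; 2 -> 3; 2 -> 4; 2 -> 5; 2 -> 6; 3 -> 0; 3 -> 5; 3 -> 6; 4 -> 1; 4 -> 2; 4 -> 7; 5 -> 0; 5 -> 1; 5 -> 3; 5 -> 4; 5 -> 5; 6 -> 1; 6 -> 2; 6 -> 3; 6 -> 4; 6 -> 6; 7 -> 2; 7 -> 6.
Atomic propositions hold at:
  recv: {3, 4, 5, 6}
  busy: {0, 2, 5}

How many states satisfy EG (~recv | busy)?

Sat(~recv) = {0, 1, 2, 7}
Sat(~recv | busy) = {0, 1, 2, 5, 7}
EG (~recv | busy): greatest fixpoint, start Z0 = {0, 1, 2, 5, 7}, keep only states in Sat with some successor in Z. Already a fixed point.
Sat(EG (~recv | busy)) = {0, 1, 2, 5, 7}
|Sat(EG (~recv | busy))| = |{0, 1, 2, 5, 7}| = 5.

5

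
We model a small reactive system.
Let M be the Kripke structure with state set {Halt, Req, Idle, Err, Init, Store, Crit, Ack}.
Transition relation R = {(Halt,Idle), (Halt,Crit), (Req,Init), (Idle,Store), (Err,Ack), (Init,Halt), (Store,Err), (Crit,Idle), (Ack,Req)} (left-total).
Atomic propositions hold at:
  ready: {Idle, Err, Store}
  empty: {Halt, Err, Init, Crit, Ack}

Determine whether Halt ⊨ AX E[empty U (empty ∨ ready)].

Sat(empty ∨ ready) = {Halt, Idle, Err, Init, Store, Crit, Ack}
E[empty U (empty ∨ ready)]: least fixpoint, start Z0 = Sat((empty ∨ ready)) = {Halt, Idle, Err, Init, Store, Crit, Ack}, add states in Sat(empty) with some successor in Z. Already a fixed point.
Sat(E[empty U (empty ∨ ready)]) = {Halt, Idle, Err, Init, Store, Crit, Ack}
Sat(AX E[empty U (empty ∨ ready)]) = {s : every successor in {Halt, Idle, Err, Init, Store, Crit, Ack}} = {Halt, Req, Idle, Err, Init, Store, Crit}
Halt ∈ Sat(AX E[empty U (empty ∨ ready)]) = {Halt, Req, Idle, Err, Init, Store, Crit}, so the formula holds at Halt.

Yes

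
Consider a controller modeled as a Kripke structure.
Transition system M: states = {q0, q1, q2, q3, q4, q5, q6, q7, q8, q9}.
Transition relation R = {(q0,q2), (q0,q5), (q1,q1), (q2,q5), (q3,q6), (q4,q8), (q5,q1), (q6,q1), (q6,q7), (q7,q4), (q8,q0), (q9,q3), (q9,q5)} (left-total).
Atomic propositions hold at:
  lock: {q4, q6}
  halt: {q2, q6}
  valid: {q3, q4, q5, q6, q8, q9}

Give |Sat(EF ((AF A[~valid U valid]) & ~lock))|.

Sat(~valid) = {q0, q1, q2, q7}
A[~valid U valid]: least fixpoint, start Z0 = Sat(valid) = {q3, q4, q5, q6, q8, q9}, add states in Sat(~valid) with every successor in Z. Z1 = {q2, q3, q4, q5, q6, q7, q8, q9}; Z2 = {q0, q2, q3, q4, q5, q6, q7, q8, q9}; fixed.
Sat(A[~valid U valid]) = {q0, q2, q3, q4, q5, q6, q7, q8, q9}
AF A[~valid U valid]: least fixpoint, start Z0 = {q0, q2, q3, q4, q5, q6, q7, q8, q9}, add states with every successor in Z. Already a fixed point.
Sat(AF A[~valid U valid]) = {q0, q2, q3, q4, q5, q6, q7, q8, q9}
Sat(~lock) = {q0, q1, q2, q3, q5, q7, q8, q9}
Sat((AF A[~valid U valid]) & ~lock) = {q0, q2, q3, q5, q7, q8, q9}
EF ((AF A[~valid U valid]) & ~lock): least fixpoint, start Z0 = {q0, q2, q3, q5, q7, q8, q9}, add states with some successor in Z. Z1 = {q0, q2, q3, q4, q5, q6, q7, q8, q9}; fixed.
Sat(EF ((AF A[~valid U valid]) & ~lock)) = {q0, q2, q3, q4, q5, q6, q7, q8, q9}
|Sat(EF ((AF A[~valid U valid]) & ~lock))| = |{q0, q2, q3, q4, q5, q6, q7, q8, q9}| = 9.

9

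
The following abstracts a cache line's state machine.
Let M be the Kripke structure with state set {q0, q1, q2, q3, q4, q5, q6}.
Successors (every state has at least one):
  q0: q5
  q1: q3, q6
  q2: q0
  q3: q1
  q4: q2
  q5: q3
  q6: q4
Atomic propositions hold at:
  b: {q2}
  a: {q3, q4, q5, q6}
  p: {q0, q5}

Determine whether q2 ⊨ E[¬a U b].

Sat(¬a) = {q0, q1, q2}
E[¬a U b]: least fixpoint, start Z0 = Sat(b) = {q2}, add states in Sat(¬a) with some successor in Z. Already a fixed point.
Sat(E[¬a U b]) = {q2}
q2 ∈ Sat(E[¬a U b]) = {q2}, so the formula holds at q2.

Yes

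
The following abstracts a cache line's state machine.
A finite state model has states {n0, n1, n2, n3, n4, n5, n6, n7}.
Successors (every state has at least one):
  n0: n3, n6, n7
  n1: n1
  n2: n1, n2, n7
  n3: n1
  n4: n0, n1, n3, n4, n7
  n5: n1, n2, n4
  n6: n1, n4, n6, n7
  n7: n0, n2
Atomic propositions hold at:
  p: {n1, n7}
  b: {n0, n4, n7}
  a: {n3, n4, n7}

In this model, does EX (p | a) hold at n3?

Sat(p | a) = {n1, n3, n4, n7}
Sat(EX (p | a)) = {s : some successor in {n1, n3, n4, n7}} = {n0, n1, n2, n3, n4, n5, n6}
n3 ∈ Sat(EX (p | a)) = {n0, n1, n2, n3, n4, n5, n6}, so the formula holds at n3.

Yes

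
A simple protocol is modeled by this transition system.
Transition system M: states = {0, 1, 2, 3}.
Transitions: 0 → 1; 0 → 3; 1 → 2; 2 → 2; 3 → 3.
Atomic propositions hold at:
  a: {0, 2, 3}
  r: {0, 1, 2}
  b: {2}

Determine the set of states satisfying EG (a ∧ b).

{2}

Sat(a ∧ b) = {2}
EG (a ∧ b): greatest fixpoint, start Z0 = {2}, keep only states in Sat with some successor in Z. Already a fixed point.
Sat(EG (a ∧ b)) = {2}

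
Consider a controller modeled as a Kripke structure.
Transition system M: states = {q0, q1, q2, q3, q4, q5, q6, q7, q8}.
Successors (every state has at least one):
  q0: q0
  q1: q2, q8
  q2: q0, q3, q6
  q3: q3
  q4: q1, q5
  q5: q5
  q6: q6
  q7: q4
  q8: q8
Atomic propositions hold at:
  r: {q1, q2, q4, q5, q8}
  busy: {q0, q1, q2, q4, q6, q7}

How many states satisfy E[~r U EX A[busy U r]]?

5

Sat(~r) = {q0, q3, q6, q7}
A[busy U r]: least fixpoint, start Z0 = Sat(r) = {q1, q2, q4, q5, q8}, add states in Sat(busy) with every successor in Z. Z1 = {q1, q2, q4, q5, q7, q8}; fixed.
Sat(A[busy U r]) = {q1, q2, q4, q5, q7, q8}
Sat(EX A[busy U r]) = {s : some successor in {q1, q2, q4, q5, q7, q8}} = {q1, q4, q5, q7, q8}
E[~r U EX A[busy U r]]: least fixpoint, start Z0 = Sat(EX A[busy U r]) = {q1, q4, q5, q7, q8}, add states in Sat(~r) with some successor in Z. Already a fixed point.
Sat(E[~r U EX A[busy U r]]) = {q1, q4, q5, q7, q8}
|Sat(E[~r U EX A[busy U r]])| = |{q1, q4, q5, q7, q8}| = 5.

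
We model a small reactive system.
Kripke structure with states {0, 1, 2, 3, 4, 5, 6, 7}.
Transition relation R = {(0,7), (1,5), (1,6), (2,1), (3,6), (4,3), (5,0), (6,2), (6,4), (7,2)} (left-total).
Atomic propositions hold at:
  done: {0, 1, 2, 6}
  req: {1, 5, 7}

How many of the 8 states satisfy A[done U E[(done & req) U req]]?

Sat(done & req) = {1}
E[(done & req) U req]: least fixpoint, start Z0 = Sat(req) = {1, 5, 7}, add states in Sat(done & req) with some successor in Z. Already a fixed point.
Sat(E[(done & req) U req]) = {1, 5, 7}
A[done U E[(done & req) U req]]: least fixpoint, start Z0 = Sat(E[(done & req) U req]) = {1, 5, 7}, add states in Sat(done) with every successor in Z. Z1 = {0, 1, 2, 5, 7}; fixed.
Sat(A[done U E[(done & req) U req]]) = {0, 1, 2, 5, 7}
|Sat(A[done U E[(done & req) U req]])| = |{0, 1, 2, 5, 7}| = 5.

5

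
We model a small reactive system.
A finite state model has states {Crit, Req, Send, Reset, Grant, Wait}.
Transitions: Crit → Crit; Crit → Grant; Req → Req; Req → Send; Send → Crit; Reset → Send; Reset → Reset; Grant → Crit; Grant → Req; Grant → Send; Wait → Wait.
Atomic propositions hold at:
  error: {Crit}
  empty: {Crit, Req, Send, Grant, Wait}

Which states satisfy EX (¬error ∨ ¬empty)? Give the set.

Sat(¬error) = {Req, Send, Reset, Grant, Wait}
Sat(¬empty) = {Reset}
Sat(¬error ∨ ¬empty) = {Req, Send, Reset, Grant, Wait}
Sat(EX (¬error ∨ ¬empty)) = {s : some successor in {Req, Send, Reset, Grant, Wait}} = {Crit, Req, Reset, Grant, Wait}

{Crit, Req, Reset, Grant, Wait}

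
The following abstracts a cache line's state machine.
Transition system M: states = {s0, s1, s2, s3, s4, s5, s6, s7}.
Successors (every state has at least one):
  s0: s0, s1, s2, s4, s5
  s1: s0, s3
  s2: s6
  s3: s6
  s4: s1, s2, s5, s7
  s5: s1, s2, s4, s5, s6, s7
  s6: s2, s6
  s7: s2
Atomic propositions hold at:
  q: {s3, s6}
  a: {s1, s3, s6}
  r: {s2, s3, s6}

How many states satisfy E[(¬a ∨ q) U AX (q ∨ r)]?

Sat(¬a) = {s0, s2, s4, s5, s7}
Sat(¬a ∨ q) = {s0, s2, s3, s4, s5, s6, s7}
Sat(q ∨ r) = {s2, s3, s6}
Sat(AX (q ∨ r)) = {s : every successor in {s2, s3, s6}} = {s2, s3, s6, s7}
E[(¬a ∨ q) U AX (q ∨ r)]: least fixpoint, start Z0 = Sat(AX (q ∨ r)) = {s2, s3, s6, s7}, add states in Sat(¬a ∨ q) with some successor in Z. Z1 = {s0, s2, s3, s4, s5, s6, s7}; fixed.
Sat(E[(¬a ∨ q) U AX (q ∨ r)]) = {s0, s2, s3, s4, s5, s6, s7}
|Sat(E[(¬a ∨ q) U AX (q ∨ r)])| = |{s0, s2, s3, s4, s5, s6, s7}| = 7.

7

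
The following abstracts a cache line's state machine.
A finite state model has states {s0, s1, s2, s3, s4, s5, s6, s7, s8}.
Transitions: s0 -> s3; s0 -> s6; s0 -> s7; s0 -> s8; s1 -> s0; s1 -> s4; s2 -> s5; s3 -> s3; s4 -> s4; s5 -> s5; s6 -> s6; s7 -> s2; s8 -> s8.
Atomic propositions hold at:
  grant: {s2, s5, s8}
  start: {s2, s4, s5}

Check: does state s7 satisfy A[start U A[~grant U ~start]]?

Yes

Sat(~grant) = {s0, s1, s3, s4, s6, s7}
Sat(~start) = {s0, s1, s3, s6, s7, s8}
A[~grant U ~start]: least fixpoint, start Z0 = Sat(~start) = {s0, s1, s3, s6, s7, s8}, add states in Sat(~grant) with every successor in Z. Already a fixed point.
Sat(A[~grant U ~start]) = {s0, s1, s3, s6, s7, s8}
A[start U A[~grant U ~start]]: least fixpoint, start Z0 = Sat(A[~grant U ~start]) = {s0, s1, s3, s6, s7, s8}, add states in Sat(start) with every successor in Z. Already a fixed point.
Sat(A[start U A[~grant U ~start]]) = {s0, s1, s3, s6, s7, s8}
s7 ∈ Sat(A[start U A[~grant U ~start]]) = {s0, s1, s3, s6, s7, s8}, so the formula holds at s7.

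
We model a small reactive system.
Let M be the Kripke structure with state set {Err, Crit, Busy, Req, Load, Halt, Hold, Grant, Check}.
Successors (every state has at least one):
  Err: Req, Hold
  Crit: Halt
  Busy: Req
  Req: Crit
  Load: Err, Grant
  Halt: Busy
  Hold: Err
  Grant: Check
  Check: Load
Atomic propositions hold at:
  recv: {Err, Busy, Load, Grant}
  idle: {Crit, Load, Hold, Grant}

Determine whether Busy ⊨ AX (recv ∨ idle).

Sat(recv ∨ idle) = {Err, Crit, Busy, Load, Hold, Grant}
Sat(AX (recv ∨ idle)) = {s : every successor in {Err, Crit, Busy, Load, Hold, Grant}} = {Req, Load, Halt, Hold, Check}
Busy ∉ Sat(AX (recv ∨ idle)) = {Req, Load, Halt, Hold, Check}, so the formula does not hold at Busy.

No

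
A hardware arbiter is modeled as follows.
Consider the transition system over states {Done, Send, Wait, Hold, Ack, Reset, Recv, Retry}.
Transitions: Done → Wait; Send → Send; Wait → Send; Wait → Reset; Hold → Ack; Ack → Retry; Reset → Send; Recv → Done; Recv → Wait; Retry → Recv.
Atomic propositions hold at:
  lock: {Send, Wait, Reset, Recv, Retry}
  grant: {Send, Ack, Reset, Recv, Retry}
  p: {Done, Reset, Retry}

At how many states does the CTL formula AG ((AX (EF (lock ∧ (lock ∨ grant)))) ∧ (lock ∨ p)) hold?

6

Sat(lock ∨ grant) = {Send, Wait, Ack, Reset, Recv, Retry}
Sat(lock ∧ (lock ∨ grant)) = {Send, Wait, Reset, Recv, Retry}
EF (lock ∧ (lock ∨ grant)): least fixpoint, start Z0 = {Send, Wait, Reset, Recv, Retry}, add states with some successor in Z. Z1 = {Done, Send, Wait, Ack, Reset, Recv, Retry}; Z2 = {Done, Send, Wait, Hold, Ack, Reset, Recv, Retry}; fixed.
Sat(EF (lock ∧ (lock ∨ grant))) = {Done, Send, Wait, Hold, Ack, Reset, Recv, Retry}
Sat(AX (EF (lock ∧ (lock ∨ grant)))) = {s : every successor in {Done, Send, Wait, Hold, Ack, Reset, Recv, Retry}} = {Done, Send, Wait, Hold, Ack, Reset, Recv, Retry}
Sat(lock ∨ p) = {Done, Send, Wait, Reset, Recv, Retry}
Sat((AX (EF (lock ∧ (lock ∨ grant)))) ∧ (lock ∨ p)) = {Done, Send, Wait, Reset, Recv, Retry}
AG ((AX (EF (lock ∧ (lock ∨ grant)))) ∧ (lock ∨ p)): greatest fixpoint, start Z0 = {Done, Send, Wait, Reset, Recv, Retry}, keep only states in Sat with every successor in Z. Already a fixed point.
Sat(AG ((AX (EF (lock ∧ (lock ∨ grant)))) ∧ (lock ∨ p))) = {Done, Send, Wait, Reset, Recv, Retry}
|Sat(AG ((AX (EF (lock ∧ (lock ∨ grant)))) ∧ (lock ∨ p)))| = |{Done, Send, Wait, Reset, Recv, Retry}| = 6.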